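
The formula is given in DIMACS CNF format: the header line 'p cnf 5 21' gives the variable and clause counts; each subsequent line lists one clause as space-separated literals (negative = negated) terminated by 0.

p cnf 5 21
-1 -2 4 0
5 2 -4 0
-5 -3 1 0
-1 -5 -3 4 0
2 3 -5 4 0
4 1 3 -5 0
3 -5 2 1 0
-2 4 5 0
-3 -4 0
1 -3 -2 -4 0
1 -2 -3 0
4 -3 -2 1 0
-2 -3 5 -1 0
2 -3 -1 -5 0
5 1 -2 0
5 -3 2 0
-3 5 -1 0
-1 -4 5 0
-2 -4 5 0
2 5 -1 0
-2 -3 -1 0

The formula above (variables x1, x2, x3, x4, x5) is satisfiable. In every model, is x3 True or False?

Suppose x3 = True.
From the singleton clause (¬x4), x4 = False.
Try x1 = False.
From the singleton clause (¬x5), x5 = False.
From the singleton clause (¬x2), x2 = False.
Now (x2) is unsatisfied and unit — conflict.
That branch fails; take x1 = True instead.
From the singleton clause (¬x2), x2 = False.
From the singleton clause (¬x5), x5 = False.
Now (x5) is unsatisfied and unit — conflict.
Either choice for x1 ends in contradiction.
So every satisfying assignment has x3 = False.

False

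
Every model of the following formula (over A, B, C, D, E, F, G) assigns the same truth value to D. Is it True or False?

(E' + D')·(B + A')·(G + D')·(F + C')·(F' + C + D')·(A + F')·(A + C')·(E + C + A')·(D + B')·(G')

False

Suppose D = 1.
(E') alone gives E = 0.
(G) alone gives G = 1.
But (G') is also a unit clause — contradiction.
So every satisfying assignment has D = False.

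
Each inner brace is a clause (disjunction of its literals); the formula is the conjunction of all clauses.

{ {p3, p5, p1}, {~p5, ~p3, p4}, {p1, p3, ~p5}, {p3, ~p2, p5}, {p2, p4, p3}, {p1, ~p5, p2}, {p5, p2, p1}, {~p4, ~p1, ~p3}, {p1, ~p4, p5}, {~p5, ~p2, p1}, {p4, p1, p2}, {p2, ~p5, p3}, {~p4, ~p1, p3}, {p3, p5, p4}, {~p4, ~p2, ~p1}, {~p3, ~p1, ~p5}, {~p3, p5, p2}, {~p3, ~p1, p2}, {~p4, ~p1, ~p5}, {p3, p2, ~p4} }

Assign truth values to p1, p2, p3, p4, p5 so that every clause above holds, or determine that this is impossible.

Try p3 = 1.
Try p5 = 0.
The clause (p2) is unit, so p2 = 1.
Try p4 = 0.
All clauses hold; p1 can take either value.

p1=1,  p2=1,  p3=1,  p4=0,  p5=0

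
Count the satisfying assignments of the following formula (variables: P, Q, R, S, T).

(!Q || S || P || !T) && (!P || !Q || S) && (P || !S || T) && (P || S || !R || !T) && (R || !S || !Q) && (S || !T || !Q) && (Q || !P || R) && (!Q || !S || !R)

11

There are 2^5 = 32 truth assignments over (P, Q, R, S, T).
Split on T. With T = true, the clauses containing T are satisfied and !T drops from the rest; 5 of the 2^4 = 16 assignments to the other variables satisfy what remains.
With T = false, by the same count on the reduced clause set, 6 assignments work.
Total: 5 + 6 = 11.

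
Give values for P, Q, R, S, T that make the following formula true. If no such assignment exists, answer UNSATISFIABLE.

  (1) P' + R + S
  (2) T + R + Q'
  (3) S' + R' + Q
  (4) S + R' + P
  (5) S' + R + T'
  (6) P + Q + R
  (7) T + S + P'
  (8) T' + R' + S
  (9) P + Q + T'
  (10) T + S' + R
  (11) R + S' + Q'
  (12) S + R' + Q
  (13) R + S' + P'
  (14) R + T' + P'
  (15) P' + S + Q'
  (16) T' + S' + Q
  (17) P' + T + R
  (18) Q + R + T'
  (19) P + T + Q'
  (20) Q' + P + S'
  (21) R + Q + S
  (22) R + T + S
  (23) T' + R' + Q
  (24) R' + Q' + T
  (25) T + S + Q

Try P = 1.
Try R = 1.
Try S = 1.
Unit clause (Q) forces Q = 1.
Unit clause (T) forces T = 1.
Every clause now holds.

P: 1,  Q: 1,  R: 1,  S: 1,  T: 1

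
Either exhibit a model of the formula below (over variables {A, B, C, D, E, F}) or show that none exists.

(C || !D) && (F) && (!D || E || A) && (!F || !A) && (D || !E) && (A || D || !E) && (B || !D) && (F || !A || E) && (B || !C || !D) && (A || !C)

Unit clause (F) forces F = true.
Unit clause (!A) forces A = false.
Unit clause (!C) forces C = false.
Unit clause (!D) forces D = false.
Unit clause (!E) forces E = false.
Every clause is now satisfied; B is unconstrained.

A=false,  B=false,  C=false,  D=false,  E=false,  F=true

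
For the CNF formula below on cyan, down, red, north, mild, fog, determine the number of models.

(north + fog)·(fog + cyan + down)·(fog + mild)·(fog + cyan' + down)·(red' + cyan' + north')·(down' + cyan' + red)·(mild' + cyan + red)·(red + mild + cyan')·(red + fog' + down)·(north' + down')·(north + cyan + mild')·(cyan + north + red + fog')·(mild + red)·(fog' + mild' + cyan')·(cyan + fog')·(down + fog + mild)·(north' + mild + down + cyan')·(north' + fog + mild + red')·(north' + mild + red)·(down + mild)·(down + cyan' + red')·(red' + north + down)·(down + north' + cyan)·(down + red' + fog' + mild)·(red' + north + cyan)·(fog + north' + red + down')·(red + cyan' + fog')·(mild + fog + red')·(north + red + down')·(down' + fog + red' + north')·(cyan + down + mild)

There are 2^6 = 64 truth assignments over (cyan, down, red, north, mild, fog).
Split on red. With red = 1, the clauses containing red are satisfied and red' drops from the rest; 1 of the 2^5 = 32 assignments to the other variables satisfy what remains.
With red = 0, by the same count on the reduced clause set, 0 assignments work.
(One model: cyan=T, down=T, red=T, north=F, mild=F, fog=T.)
Total: 1 + 0 = 1.

1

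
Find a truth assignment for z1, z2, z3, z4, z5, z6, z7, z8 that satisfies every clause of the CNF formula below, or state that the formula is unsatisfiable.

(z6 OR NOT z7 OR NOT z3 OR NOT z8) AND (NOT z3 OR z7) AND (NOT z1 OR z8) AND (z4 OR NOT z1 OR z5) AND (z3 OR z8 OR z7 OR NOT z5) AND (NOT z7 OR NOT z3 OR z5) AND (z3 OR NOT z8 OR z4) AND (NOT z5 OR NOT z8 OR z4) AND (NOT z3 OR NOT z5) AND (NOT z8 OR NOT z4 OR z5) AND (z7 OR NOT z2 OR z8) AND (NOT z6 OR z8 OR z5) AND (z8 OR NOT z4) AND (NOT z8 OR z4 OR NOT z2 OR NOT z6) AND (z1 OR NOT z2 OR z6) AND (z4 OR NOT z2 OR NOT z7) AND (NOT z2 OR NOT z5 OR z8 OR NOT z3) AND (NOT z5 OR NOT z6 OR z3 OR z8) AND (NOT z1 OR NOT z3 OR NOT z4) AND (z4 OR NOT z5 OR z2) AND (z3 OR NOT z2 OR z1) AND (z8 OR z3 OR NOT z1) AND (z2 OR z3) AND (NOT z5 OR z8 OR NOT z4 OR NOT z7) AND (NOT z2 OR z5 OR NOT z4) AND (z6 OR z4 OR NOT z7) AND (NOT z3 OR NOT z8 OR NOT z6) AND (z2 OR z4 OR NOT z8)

Case z3 = false:
(z2) alone gives z2 = true.
(z1) alone gives z1 = true.
(z8) alone gives z8 = true.
(z4) alone gives z4 = true.
(z5) alone gives z5 = true.
Every clause is now satisfied; z6, z7 are unconstrained.

z1 ↦ true,  z2 ↦ true,  z3 ↦ false,  z4 ↦ true,  z5 ↦ true,  z6 ↦ true,  z7 ↦ true,  z8 ↦ true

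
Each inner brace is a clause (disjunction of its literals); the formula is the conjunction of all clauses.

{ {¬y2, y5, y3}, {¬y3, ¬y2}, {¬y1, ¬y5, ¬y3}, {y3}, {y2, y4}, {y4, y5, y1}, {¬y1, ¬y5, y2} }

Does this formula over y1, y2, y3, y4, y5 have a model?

Yes, satisfiable

From the singleton clause (y3), y3 = True.
From the singleton clause (¬y2), y2 = False.
From the singleton clause (y4), y4 = True.
Try y1 = True.
From the singleton clause (¬y5), y5 = False.
This assignment satisfies each clause.
A satisfying assignment: y1=True,  y2=False,  y3=True,  y4=True,  y5=False.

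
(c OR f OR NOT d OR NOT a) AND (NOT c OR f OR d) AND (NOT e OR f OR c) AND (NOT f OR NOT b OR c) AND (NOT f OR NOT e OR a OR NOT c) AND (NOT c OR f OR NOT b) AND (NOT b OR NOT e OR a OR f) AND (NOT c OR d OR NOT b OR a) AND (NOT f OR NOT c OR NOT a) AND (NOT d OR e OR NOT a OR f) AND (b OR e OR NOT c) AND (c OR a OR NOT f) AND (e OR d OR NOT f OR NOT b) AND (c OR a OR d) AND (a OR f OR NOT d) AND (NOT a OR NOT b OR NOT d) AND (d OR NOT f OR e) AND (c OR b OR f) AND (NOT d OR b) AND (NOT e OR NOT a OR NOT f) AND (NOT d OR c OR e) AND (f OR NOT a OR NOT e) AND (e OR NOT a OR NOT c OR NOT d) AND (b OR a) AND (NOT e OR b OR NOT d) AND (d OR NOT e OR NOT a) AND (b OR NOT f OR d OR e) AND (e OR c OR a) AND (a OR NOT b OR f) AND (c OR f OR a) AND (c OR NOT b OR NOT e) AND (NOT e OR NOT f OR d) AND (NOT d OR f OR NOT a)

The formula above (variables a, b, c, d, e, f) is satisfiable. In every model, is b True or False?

Suppose b = false.
Unit clause (NOT d) forces d = false.
Unit clause (a) forces a = true.
Unit clause (NOT e) forces e = false.
Unit clause (NOT c) forces c = false.
Unit clause (NOT f) forces f = false.
That conflicts with the unit clause (f).
So every satisfying assignment has b = True.

True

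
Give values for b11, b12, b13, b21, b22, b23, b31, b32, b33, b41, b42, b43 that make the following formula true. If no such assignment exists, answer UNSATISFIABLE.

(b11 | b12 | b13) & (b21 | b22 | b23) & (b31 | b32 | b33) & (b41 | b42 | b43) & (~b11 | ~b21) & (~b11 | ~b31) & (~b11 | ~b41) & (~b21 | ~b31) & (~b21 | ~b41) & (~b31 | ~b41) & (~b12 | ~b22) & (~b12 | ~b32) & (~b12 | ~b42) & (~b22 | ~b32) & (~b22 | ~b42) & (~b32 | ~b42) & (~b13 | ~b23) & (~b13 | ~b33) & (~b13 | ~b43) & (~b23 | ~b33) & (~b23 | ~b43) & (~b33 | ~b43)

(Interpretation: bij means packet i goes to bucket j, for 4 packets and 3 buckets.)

UNSATISFIABLE

Try b11 = 0.
Try b12 = 1.
(~b22) alone gives b22 = 0.
(~b32) alone gives b32 = 0.
(~b42) alone gives b42 = 0.
Try b21 = 1.
(~b31) alone gives b31 = 0.
(b33) alone gives b33 = 1.
(~b41) alone gives b41 = 0.
(b43) alone gives b43 = 1.
But (~b43) is also a unit clause — contradiction.
So b21 must be the other value — set b21 = 0.
(b23) alone gives b23 = 1.
(~b13) alone gives b13 = 0.
(~b33) alone gives b33 = 0.
(b31) alone gives b31 = 1.
(~b41) alone gives b41 = 0.
(b43) alone gives b43 = 1.
But (~b43) is also a unit clause — contradiction.
Either choice for b21 ends in contradiction.
So b12 must be the other value — set b12 = 0.
(b13) alone gives b13 = 1.
(~b23) alone gives b23 = 0.
(~b33) alone gives b33 = 0.
(~b43) alone gives b43 = 0.
Try b21 = 1.
(~b31) alone gives b31 = 0.
(b32) alone gives b32 = 1.
(~b41) alone gives b41 = 0.
(b42) alone gives b42 = 1.
But (~b42) is also a unit clause — contradiction.
So b21 must be the other value — set b21 = 0.
(b22) alone gives b22 = 1.
(~b32) alone gives b32 = 0.
(b31) alone gives b31 = 1.
(~b41) alone gives b41 = 0.
(b42) alone gives b42 = 1.
But (~b42) is also a unit clause — contradiction.
Either choice for b21 ends in contradiction.
Either choice for b12 ends in contradiction.
So b11 must be the other value — set b11 = 1.
(~b21) alone gives b21 = 0.
(~b31) alone gives b31 = 0.
(~b41) alone gives b41 = 0.
Try b22 = 1.
(~b12) alone gives b12 = 0.
(~b32) alone gives b32 = 0.
(b33) alone gives b33 = 1.
(~b42) alone gives b42 = 0.
(b43) alone gives b43 = 1.
But (~b43) is also a unit clause — contradiction.
So b22 must be the other value — set b22 = 0.
(b23) alone gives b23 = 1.
(~b13) alone gives b13 = 0.
(~b33) alone gives b33 = 0.
(b32) alone gives b32 = 1.
(~b12) alone gives b12 = 0.
(~b42) alone gives b42 = 0.
(b43) alone gives b43 = 1.
But (~b43) is also a unit clause — contradiction.
Either choice for b22 ends in contradiction.
Either choice for b11 ends in contradiction.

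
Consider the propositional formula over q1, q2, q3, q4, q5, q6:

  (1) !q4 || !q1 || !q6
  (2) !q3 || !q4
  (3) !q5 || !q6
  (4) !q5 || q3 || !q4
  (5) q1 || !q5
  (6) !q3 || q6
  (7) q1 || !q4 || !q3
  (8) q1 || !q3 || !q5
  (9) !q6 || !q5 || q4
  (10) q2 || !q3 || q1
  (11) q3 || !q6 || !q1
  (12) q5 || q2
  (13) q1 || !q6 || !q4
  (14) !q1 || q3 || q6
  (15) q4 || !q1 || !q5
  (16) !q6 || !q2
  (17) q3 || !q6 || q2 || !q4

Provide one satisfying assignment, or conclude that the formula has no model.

Branch on q3: set q3 = false.
Branch on q5: set q5 = false.
(q2) alone gives q2 = true.
(!q6) alone gives q6 = false.
(!q1) alone gives q1 = false.
Every clause is now satisfied; q4 is unconstrained.

q1=false; q2=true; q3=false; q4=true; q5=false; q6=false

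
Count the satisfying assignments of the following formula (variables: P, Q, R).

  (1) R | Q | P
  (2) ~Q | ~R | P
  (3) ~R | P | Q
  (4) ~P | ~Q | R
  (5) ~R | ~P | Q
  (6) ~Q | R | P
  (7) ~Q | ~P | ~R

1

There are 2^3 = 8 truth assignments over (P, Q, R).
Check each against the 7 clauses (columns in the order P, Q, R):
  F F F  ✗ fails (R | Q | P)
  F F T  ✗ fails (~R | P | Q)
  F T F  ✗ fails (~Q | R | P)
  F T T  ✗ fails (~Q | ~R | P)
  T F F  ✓ satisfies all
  T F T  ✗ fails (~R | ~P | Q)
  T T F  ✗ fails (~P | ~Q | R)
  T T T  ✗ fails (~Q | ~P | ~R)
1 of the 8 rows is a model.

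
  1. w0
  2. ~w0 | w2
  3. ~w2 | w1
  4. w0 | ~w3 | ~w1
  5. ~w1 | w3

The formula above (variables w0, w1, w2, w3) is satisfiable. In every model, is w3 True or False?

Suppose w3 = 0.
Unit clause (w0) forces w0 = 1.
Unit clause (w2) forces w2 = 1.
Unit clause (w1) forces w1 = 1.
But (~w1) is also a unit clause — contradiction.
So every satisfying assignment has w3 = True.

True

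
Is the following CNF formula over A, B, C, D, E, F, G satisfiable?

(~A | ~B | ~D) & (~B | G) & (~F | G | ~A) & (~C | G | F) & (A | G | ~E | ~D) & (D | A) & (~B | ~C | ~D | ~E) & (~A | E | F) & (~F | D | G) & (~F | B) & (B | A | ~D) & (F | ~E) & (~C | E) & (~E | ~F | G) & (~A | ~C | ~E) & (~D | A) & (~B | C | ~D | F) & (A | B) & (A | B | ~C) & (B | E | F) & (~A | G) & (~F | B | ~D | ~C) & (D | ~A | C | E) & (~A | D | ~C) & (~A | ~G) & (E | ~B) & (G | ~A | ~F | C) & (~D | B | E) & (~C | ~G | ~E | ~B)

No, unsatisfiable

Case B = 0:
The clause (~F) is unit, so F = 0.
The clause (~E) is unit, so E = 0.
That conflicts with the unit clause (E).
Undo B and try B = 1.
The clause (G) is unit, so G = 1.
The clause (~A) is unit, so A = 0.
The clause (D) is unit, so D = 1.
That conflicts with the unit clause (~D).
Both values of B lead to a conflict.
No assignment satisfies every clause.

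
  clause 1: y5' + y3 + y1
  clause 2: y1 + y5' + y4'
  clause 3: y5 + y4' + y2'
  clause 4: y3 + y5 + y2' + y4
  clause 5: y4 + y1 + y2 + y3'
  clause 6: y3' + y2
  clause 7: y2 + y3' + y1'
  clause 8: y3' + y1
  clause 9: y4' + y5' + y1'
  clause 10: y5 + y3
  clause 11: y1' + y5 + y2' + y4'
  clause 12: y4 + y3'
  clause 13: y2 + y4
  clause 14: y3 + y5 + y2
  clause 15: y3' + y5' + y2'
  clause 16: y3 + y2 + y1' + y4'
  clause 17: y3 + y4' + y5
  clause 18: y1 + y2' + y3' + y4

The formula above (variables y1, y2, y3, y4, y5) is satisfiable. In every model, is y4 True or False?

False

Suppose y4 = 1.
Branch on y1: set y1 = 1.
The clause (y5') is unit, so y5 = 0.
The clause (y2') is unit, so y2 = 0.
The clause (y3') is unit, so y3 = 0.
That conflicts with the unit clause (y3).
Undo y1 and try y1 = 0.
The clause (y5') is unit, so y5 = 0.
The clause (y2') is unit, so y2 = 0.
The clause (y3') is unit, so y3 = 0.
That conflicts with the unit clause (y3).
Neither y1 = 1 nor y1 = 0 works.
So every satisfying assignment has y4 = False.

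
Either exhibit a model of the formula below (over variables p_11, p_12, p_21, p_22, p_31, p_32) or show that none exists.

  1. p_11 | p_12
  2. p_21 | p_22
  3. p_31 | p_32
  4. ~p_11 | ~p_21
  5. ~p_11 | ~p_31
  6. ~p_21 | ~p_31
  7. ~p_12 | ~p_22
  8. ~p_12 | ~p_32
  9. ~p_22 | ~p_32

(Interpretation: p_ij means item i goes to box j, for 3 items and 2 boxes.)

Suppose p_11 = 1.
The clause (~p_21) is unit, so p_21 = 0.
The clause (p_22) is unit, so p_22 = 1.
The clause (~p_31) is unit, so p_31 = 0.
The clause (p_32) is unit, so p_32 = 1.
That conflicts with the unit clause (~p_32).
Backtrack on p_11: now try p_11 = 0.
The clause (p_12) is unit, so p_12 = 1.
The clause (~p_22) is unit, so p_22 = 0.
The clause (p_21) is unit, so p_21 = 1.
The clause (~p_31) is unit, so p_31 = 0.
The clause (p_32) is unit, so p_32 = 1.
That conflicts with the unit clause (~p_32).
Either choice for p_11 ends in contradiction.

UNSATISFIABLE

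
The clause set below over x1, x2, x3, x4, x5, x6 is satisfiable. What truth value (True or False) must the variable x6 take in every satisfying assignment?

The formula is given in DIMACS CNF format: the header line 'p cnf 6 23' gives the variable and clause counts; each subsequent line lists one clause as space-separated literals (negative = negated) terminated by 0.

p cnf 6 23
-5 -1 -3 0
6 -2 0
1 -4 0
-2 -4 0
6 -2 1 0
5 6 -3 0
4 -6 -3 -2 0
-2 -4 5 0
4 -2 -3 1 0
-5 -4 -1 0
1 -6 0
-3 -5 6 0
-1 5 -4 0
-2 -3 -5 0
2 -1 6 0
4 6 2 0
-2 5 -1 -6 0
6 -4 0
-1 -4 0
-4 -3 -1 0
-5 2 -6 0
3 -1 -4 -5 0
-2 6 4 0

True

Suppose x6 = False.
Unit clause (¬x2) forces x2 = False.
Unit clause (¬x1) forces x1 = False.
Unit clause (¬x4) forces x4 = False.
Now (x4) is unsatisfied and unit — conflict.
So every satisfying assignment has x6 = True.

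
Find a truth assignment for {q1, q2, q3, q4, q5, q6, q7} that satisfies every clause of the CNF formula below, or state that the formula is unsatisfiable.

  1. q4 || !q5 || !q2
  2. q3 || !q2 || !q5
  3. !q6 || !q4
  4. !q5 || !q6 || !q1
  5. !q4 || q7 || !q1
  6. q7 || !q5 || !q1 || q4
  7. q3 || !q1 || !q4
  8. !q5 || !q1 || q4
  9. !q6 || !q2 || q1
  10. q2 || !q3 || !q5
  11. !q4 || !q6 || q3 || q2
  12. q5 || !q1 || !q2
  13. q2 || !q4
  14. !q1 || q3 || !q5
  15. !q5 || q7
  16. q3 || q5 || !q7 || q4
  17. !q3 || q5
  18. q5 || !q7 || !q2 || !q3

Suppose q6 = false.
Suppose q2 = true.
Suppose q4 = true.
Suppose q3 = false.
The clause (!q5) is unit, so q5 = false.
The clause (!q1) is unit, so q1 = false.
Every clause is now satisfied; q7 is unconstrained.

q1=false, q2=true, q3=false, q4=true, q5=false, q6=false, q7=true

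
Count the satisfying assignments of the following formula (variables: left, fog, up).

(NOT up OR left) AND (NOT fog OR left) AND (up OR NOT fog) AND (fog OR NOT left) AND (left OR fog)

There are 2^3 = 8 truth assignments over (left, fog, up).
Split on fog. With fog = true, the clauses containing fog are satisfied and NOT fog drops from the rest; 1 of the 2^2 = 4 assignments to the other variables satisfy what remains.
With fog = false, by the same count on the reduced clause set, 0 assignments work.
(One model: left=T, fog=T, up=T.)
Total: 1 + 0 = 1.

1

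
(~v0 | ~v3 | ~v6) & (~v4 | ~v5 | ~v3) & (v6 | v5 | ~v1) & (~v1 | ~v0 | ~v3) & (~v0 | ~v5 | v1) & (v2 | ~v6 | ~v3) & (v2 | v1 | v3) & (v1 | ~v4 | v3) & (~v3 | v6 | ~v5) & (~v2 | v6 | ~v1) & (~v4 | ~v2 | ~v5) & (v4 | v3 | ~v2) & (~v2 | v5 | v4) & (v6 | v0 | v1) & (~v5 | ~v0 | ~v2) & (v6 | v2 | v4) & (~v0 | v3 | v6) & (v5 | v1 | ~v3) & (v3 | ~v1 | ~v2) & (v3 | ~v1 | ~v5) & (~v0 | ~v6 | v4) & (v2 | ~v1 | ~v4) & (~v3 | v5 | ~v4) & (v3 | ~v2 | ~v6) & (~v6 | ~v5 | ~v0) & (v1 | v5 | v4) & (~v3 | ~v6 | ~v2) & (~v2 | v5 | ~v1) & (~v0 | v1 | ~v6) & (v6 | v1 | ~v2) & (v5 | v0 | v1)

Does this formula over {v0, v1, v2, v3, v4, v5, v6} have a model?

Branch on v0: set v0 = 0.
Branch on v6: set v6 = 1.
Branch on v2: set v2 = 0.
From the singleton clause (~v3), v3 = 0.
From the singleton clause (v1), v1 = 1.
From the singleton clause (~v5), v5 = 0.
From the singleton clause (~v4), v4 = 0.
This assignment satisfies each clause.
A satisfying assignment: v0 ↦ 0; v1 ↦ 1; v2 ↦ 0; v3 ↦ 0; v4 ↦ 0; v5 ↦ 0; v6 ↦ 1.

Satisfiable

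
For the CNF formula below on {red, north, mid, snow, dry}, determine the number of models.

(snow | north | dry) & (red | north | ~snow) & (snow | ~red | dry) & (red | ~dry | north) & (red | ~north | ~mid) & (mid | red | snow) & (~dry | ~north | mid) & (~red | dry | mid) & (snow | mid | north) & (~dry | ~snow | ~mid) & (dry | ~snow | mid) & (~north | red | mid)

5

There are 2^5 = 32 truth assignments over (red, north, mid, snow, dry).
Split on snow. With snow = 1, the clauses containing snow are satisfied and ~snow drops from the rest; 3 of the 2^4 = 16 assignments to the other variables satisfy what remains.
With snow = 0, by the same count on the reduced clause set, 2 assignments work.
Total: 3 + 2 = 5.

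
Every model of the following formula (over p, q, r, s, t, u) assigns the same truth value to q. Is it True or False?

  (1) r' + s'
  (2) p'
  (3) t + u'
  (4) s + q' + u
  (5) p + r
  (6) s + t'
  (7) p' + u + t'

Suppose q = 1.
The clause (p') is unit, so p = 0.
The clause (r) is unit, so r = 1.
The clause (s') is unit, so s = 0.
The clause (u) is unit, so u = 1.
The clause (t) is unit, so t = 1.
Now (t') is unsatisfied and unit — conflict.
So every satisfying assignment has q = False.

False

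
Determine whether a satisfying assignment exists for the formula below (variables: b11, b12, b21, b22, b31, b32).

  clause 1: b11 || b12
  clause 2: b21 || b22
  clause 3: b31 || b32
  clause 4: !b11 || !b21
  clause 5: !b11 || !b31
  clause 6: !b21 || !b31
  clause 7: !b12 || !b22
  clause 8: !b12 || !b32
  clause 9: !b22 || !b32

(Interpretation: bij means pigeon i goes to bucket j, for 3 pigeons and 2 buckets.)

No

Case b11 = true:
Unit clause (!b21) forces b21 = false.
Unit clause (b22) forces b22 = true.
Unit clause (!b31) forces b31 = false.
Unit clause (b32) forces b32 = true.
But (!b32) is also a unit clause — contradiction.
Backtrack on b11: now try b11 = false.
Unit clause (b12) forces b12 = true.
Unit clause (!b22) forces b22 = false.
Unit clause (b21) forces b21 = true.
Unit clause (!b31) forces b31 = false.
Unit clause (b32) forces b32 = true.
But (!b32) is also a unit clause — contradiction.
Both values of b11 lead to a conflict.
No assignment satisfies every clause.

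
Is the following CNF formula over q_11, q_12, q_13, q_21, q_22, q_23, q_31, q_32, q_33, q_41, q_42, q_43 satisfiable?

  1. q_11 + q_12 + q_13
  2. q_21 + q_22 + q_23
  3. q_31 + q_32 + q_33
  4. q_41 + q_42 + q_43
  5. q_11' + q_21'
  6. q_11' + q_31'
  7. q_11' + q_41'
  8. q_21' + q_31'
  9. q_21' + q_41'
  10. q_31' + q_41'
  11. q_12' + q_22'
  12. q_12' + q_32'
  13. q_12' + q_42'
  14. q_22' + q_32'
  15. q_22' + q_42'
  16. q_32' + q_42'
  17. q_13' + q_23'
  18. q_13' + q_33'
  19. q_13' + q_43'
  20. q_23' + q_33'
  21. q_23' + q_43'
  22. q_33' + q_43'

Case q_11 = 0:
Case q_12 = 1:
From the singleton clause (q_22'), q_22 = 0.
From the singleton clause (q_32'), q_32 = 0.
From the singleton clause (q_42'), q_42 = 0.
Case q_21 = 1:
From the singleton clause (q_31'), q_31 = 0.
From the singleton clause (q_33), q_33 = 1.
From the singleton clause (q_41'), q_41 = 0.
From the singleton clause (q_43), q_43 = 1.
But (q_43') is also a unit clause — contradiction.
So q_21 must be the other value — set q_21 = 0.
From the singleton clause (q_23), q_23 = 1.
From the singleton clause (q_13'), q_13 = 0.
From the singleton clause (q_33'), q_33 = 0.
From the singleton clause (q_31), q_31 = 1.
From the singleton clause (q_41'), q_41 = 0.
From the singleton clause (q_43), q_43 = 1.
But (q_43') is also a unit clause — contradiction.
Both values of q_21 lead to a conflict.
So q_12 must be the other value — set q_12 = 0.
From the singleton clause (q_13), q_13 = 1.
From the singleton clause (q_23'), q_23 = 0.
From the singleton clause (q_33'), q_33 = 0.
From the singleton clause (q_43'), q_43 = 0.
Case q_21 = 1:
From the singleton clause (q_31'), q_31 = 0.
From the singleton clause (q_32), q_32 = 1.
From the singleton clause (q_41'), q_41 = 0.
From the singleton clause (q_42), q_42 = 1.
But (q_42') is also a unit clause — contradiction.
So q_21 must be the other value — set q_21 = 0.
From the singleton clause (q_22), q_22 = 1.
From the singleton clause (q_32'), q_32 = 0.
From the singleton clause (q_31), q_31 = 1.
From the singleton clause (q_41'), q_41 = 0.
From the singleton clause (q_42), q_42 = 1.
But (q_42') is also a unit clause — contradiction.
Both values of q_21 lead to a conflict.
Both values of q_12 lead to a conflict.
So q_11 must be the other value — set q_11 = 1.
From the singleton clause (q_21'), q_21 = 0.
From the singleton clause (q_31'), q_31 = 0.
From the singleton clause (q_41'), q_41 = 0.
Case q_22 = 1:
From the singleton clause (q_12'), q_12 = 0.
From the singleton clause (q_32'), q_32 = 0.
From the singleton clause (q_33), q_33 = 1.
From the singleton clause (q_42'), q_42 = 0.
From the singleton clause (q_43), q_43 = 1.
But (q_43') is also a unit clause — contradiction.
So q_22 must be the other value — set q_22 = 0.
From the singleton clause (q_23), q_23 = 1.
From the singleton clause (q_13'), q_13 = 0.
From the singleton clause (q_33'), q_33 = 0.
From the singleton clause (q_32), q_32 = 1.
From the singleton clause (q_12'), q_12 = 0.
From the singleton clause (q_42'), q_42 = 0.
From the singleton clause (q_43), q_43 = 1.
But (q_43') is also a unit clause — contradiction.
Both values of q_22 lead to a conflict.
Both values of q_11 lead to a conflict.
No assignment satisfies every clause.

No, unsatisfiable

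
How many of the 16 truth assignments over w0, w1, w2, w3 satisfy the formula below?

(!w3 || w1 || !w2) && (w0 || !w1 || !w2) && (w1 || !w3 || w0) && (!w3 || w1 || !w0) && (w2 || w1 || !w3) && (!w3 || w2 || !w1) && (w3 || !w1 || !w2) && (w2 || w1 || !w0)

There are 2^4 = 16 truth assignments over (w0, w1, w2, w3).
Split on w3. With w3 = true, the clauses containing w3 are satisfied and !w3 drops from the rest; 1 of the 2^3 = 8 assignments to the other variables satisfy what remains.
With w3 = false, by the same count on the reduced clause set, 5 assignments work.
Total: 1 + 5 = 6.

6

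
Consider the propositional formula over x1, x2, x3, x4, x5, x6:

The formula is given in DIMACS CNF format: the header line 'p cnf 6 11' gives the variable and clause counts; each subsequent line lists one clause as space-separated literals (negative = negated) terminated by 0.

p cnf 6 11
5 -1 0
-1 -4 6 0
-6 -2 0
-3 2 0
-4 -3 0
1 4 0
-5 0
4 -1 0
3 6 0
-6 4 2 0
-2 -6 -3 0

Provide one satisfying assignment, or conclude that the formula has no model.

The clause (¬x5) is unit, so x5 = False.
The clause (¬x1) is unit, so x1 = False.
The clause (x4) is unit, so x4 = True.
The clause (¬x3) is unit, so x3 = False.
The clause (x6) is unit, so x6 = True.
The clause (¬x2) is unit, so x2 = False.
This assignment satisfies each clause.

x1 ↦ False,  x2 ↦ False,  x3 ↦ False,  x4 ↦ True,  x5 ↦ False,  x6 ↦ True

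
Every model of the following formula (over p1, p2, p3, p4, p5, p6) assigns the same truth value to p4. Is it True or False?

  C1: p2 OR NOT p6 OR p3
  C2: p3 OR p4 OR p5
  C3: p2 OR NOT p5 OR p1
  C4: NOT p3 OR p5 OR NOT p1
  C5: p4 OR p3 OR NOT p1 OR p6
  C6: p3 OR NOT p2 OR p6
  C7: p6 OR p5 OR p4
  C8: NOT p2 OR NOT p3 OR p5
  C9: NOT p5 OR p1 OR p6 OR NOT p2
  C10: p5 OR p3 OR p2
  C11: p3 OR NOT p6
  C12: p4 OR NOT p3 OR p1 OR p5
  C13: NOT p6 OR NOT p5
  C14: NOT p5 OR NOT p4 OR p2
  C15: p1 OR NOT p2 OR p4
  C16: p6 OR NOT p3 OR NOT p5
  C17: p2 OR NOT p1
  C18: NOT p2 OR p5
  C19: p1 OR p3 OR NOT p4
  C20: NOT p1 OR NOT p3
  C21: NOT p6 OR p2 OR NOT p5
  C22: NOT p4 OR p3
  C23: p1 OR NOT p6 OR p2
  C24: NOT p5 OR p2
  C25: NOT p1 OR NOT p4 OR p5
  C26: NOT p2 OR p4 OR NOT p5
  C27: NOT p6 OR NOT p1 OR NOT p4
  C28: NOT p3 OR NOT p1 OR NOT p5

True

Suppose p4 = false.
Try p3 = true.
The clause (NOT p1) is unit, so p1 = false.
The clause (p5) is unit, so p5 = true.
The clause (p2) is unit, so p2 = true.
But (NOT p2) is also a unit clause — contradiction.
That branch fails; take p3 = false instead.
The clause (p5) is unit, so p5 = true.
The clause (NOT p6) is unit, so p6 = false.
The clause (NOT p1) is unit, so p1 = false.
The clause (p2) is unit, so p2 = true.
But (NOT p2) is also a unit clause — contradiction.
Neither p3 = true nor p3 = false works.
So every satisfying assignment has p4 = True.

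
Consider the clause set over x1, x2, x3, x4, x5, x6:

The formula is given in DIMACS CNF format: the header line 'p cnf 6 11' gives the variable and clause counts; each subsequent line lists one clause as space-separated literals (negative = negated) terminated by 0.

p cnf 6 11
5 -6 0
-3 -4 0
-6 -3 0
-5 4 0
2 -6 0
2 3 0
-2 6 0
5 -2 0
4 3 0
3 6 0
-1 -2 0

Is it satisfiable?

Try x5 = False.
Unit clause (¬x6) forces x6 = False.
Unit clause (¬x2) forces x2 = False.
Unit clause (x3) forces x3 = True.
Unit clause (¬x4) forces x4 = False.
Every clause is now satisfied; x1 is unconstrained.
A satisfying assignment: x1=False, x2=False, x3=True, x4=False, x5=False, x6=False.

Yes, satisfiable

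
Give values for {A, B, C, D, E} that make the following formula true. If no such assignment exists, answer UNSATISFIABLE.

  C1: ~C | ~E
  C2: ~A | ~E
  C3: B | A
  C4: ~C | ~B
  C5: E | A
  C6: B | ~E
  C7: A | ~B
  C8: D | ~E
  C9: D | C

A: 1,  B: 0,  C: 1,  D: 1,  E: 0

Try C = 1.
(~E) alone gives E = 0.
(~B) alone gives B = 0.
(A) alone gives A = 1.
No clause remains; D is free.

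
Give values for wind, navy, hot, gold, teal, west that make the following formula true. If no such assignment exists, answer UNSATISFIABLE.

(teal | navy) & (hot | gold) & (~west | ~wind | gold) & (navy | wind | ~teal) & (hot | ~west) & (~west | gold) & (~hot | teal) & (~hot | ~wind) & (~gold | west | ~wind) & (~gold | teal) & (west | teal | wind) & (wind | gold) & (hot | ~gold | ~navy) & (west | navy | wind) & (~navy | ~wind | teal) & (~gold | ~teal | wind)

UNSATISFIABLE

Branch on teal: set teal = 1.
Branch on hot: set hot = 1.
From the singleton clause (~wind), wind = 0.
From the singleton clause (navy), navy = 1.
From the singleton clause (gold), gold = 1.
That conflicts with the unit clause (~gold).
That branch fails; take hot = 0 instead.
From the singleton clause (gold), gold = 1.
From the singleton clause (~west), west = 0.
From the singleton clause (~wind), wind = 0.
That conflicts with the unit clause (wind).
Both values of hot lead to a conflict.
That branch fails; take teal = 0 instead.
From the singleton clause (navy), navy = 1.
From the singleton clause (~hot), hot = 0.
From the singleton clause (gold), gold = 1.
That conflicts with the unit clause (~gold).
Both values of teal lead to a conflict.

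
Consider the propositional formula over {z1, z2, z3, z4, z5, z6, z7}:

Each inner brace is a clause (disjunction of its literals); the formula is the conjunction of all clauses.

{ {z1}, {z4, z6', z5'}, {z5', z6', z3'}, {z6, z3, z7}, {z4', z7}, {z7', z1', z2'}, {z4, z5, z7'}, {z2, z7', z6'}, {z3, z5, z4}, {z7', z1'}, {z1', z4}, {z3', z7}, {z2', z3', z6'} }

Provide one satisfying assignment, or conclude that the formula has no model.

UNSATISFIABLE

Unit clause (z1) forces z1 = 1.
Unit clause (z7') forces z7 = 0.
Unit clause (z4') forces z4 = 0.
That conflicts with the unit clause (z4).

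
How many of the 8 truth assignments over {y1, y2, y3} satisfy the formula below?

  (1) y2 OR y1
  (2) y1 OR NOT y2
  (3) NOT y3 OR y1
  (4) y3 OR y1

There are 2^3 = 8 truth assignments over (y1, y2, y3).
Split on y2. With y2 = true, the clauses containing y2 are satisfied and NOT y2 drops from the rest; 2 of the 2^2 = 4 assignments to the other variables satisfy what remains.
With y2 = false, by the same count on the reduced clause set, 2 assignments work.
Total: 2 + 2 = 4.

4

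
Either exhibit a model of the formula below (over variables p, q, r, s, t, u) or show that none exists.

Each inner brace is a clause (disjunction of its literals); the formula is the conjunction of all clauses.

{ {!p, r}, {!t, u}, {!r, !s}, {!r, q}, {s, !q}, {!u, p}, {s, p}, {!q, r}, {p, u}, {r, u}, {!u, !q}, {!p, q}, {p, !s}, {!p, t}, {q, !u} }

Try p = false.
Unit clause (!u) forces u = false.
Now (u) is unsatisfied and unit — conflict.
Undo p and try p = true.
Unit clause (r) forces r = true.
Unit clause (!s) forces s = false.
Unit clause (q) forces q = true.
Now (!q) is unsatisfied and unit — conflict.
Neither p = true nor p = false works.

UNSATISFIABLE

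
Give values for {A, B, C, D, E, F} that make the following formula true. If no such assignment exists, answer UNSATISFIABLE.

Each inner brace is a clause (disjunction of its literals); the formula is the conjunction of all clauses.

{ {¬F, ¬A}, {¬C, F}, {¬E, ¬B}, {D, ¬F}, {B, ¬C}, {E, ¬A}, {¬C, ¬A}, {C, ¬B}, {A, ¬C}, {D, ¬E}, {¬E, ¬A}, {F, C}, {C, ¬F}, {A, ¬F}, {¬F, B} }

UNSATISFIABLE

Branch on F: set F = False.
(¬C) alone gives C = False.
Now (C) is unsatisfied and unit — conflict.
Undo F and try F = True.
(¬A) alone gives A = False.
Now (A) is unsatisfied and unit — conflict.
Both values of F lead to a conflict.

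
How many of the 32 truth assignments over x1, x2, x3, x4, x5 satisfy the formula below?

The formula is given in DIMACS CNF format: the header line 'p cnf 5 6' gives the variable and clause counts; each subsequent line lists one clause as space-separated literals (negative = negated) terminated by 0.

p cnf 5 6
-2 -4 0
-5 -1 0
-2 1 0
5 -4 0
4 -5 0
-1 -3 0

6

There are 2^5 = 32 truth assignments over (x1, x2, x3, x4, x5).
Split on x1. With x1 = True, the clauses containing x1 are satisfied and ¬x1 drops from the rest; 2 of the 2^4 = 16 assignments to the other variables satisfy what remains.
With x1 = False, by the same count on the reduced clause set, 4 assignments work.
Total: 2 + 4 = 6.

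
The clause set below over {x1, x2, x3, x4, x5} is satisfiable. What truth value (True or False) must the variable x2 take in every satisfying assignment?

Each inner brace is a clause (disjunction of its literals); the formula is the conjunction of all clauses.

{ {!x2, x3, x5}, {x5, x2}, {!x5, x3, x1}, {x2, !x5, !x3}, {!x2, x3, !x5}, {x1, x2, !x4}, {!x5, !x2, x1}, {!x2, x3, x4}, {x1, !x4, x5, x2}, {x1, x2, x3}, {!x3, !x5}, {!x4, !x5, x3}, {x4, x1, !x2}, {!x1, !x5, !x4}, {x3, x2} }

Suppose x2 = false.
(x5) alone gives x5 = true.
(!x3) alone gives x3 = false.
Now (x3) is unsatisfied and unit — conflict.
So every satisfying assignment has x2 = True.

True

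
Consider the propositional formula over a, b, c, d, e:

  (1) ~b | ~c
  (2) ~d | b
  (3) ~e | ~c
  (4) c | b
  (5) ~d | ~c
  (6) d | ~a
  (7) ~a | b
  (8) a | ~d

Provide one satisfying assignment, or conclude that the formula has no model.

a ↦ 0, b ↦ 1, c ↦ 0, d ↦ 0, e ↦ 1

Suppose b = 1.
From the singleton clause (~c), c = 0.
Suppose d = 0.
From the singleton clause (~a), a = 0.
All clauses hold; e can take either value.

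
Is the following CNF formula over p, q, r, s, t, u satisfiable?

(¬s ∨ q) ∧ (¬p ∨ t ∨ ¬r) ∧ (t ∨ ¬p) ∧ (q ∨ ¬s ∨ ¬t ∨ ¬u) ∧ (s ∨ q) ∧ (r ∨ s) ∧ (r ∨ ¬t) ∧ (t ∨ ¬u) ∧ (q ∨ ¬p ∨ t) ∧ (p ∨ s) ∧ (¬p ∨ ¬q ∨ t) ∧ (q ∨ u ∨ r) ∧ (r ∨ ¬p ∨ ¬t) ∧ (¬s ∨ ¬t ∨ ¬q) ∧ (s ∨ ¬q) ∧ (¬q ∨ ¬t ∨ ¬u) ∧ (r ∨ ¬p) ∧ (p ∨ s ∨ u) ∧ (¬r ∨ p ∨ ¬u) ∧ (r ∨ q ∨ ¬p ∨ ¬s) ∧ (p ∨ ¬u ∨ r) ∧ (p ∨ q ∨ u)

Try s = True.
From the singleton clause (q), q = True.
From the singleton clause (¬t), t = False.
From the singleton clause (¬p), p = False.
From the singleton clause (¬u), u = False.
All clauses hold; r can take either value.
A satisfying assignment: p ↦ False; q ↦ True; r ↦ False; s ↦ True; t ↦ False; u ↦ False.

Satisfiable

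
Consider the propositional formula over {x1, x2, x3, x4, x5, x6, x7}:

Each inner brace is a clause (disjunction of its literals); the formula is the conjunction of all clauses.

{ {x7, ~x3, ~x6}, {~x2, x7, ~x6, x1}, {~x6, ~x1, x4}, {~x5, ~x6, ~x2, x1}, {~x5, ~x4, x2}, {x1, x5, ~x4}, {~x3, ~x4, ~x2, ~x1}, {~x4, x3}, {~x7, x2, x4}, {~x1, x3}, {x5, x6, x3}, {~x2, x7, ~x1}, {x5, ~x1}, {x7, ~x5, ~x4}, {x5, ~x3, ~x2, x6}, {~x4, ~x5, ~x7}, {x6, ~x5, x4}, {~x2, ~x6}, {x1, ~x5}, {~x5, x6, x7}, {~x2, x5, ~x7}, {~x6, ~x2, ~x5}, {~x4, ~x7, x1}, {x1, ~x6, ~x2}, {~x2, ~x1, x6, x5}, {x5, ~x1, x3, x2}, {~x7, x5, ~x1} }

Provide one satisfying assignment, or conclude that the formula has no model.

Suppose x4 = 0.
Suppose x6 = 0.
(~x5) alone gives x5 = 0.
(x3) alone gives x3 = 1.
(~x1) alone gives x1 = 0.
(~x2) alone gives x2 = 0.
(~x7) alone gives x7 = 0.
This assignment satisfies each clause.

x1=0; x2=0; x3=1; x4=0; x5=0; x6=0; x7=0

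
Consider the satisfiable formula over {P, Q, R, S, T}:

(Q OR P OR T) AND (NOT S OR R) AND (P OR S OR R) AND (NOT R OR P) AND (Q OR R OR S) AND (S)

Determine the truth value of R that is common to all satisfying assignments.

True

Suppose R = false.
Unit clause (NOT S) forces S = false.
Now (S) is unsatisfied and unit — conflict.
So every satisfying assignment has R = True.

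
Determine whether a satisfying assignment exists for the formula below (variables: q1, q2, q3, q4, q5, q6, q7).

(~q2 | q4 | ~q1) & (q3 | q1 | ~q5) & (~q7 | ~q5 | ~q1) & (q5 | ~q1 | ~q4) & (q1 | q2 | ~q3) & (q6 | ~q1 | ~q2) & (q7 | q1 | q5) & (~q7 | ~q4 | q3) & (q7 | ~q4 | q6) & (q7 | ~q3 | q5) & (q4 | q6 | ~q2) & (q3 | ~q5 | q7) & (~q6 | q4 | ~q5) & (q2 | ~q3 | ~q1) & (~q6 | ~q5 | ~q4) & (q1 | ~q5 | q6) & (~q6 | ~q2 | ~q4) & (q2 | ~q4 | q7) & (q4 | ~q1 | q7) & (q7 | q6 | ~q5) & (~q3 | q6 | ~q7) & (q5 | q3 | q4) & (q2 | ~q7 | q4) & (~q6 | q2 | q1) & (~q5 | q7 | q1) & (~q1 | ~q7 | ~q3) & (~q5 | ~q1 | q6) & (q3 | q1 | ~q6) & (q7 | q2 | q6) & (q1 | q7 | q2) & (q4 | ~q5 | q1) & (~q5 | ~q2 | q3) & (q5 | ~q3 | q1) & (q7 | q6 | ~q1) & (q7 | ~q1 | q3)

Suppose q2 = 0.
Suppose q1 = 1.
From the singleton clause (~q3), q3 = 0.
From the singleton clause (q7), q7 = 1.
From the singleton clause (~q5), q5 = 0.
From the singleton clause (~q4), q4 = 0.
But (q4) is also a unit clause — contradiction.
That branch fails; take q1 = 0 instead.
From the singleton clause (~q3), q3 = 0.
From the singleton clause (~q5), q5 = 0.
From the singleton clause (q7), q7 = 1.
From the singleton clause (~q4), q4 = 0.
But (q4) is also a unit clause — contradiction.
Neither q1 = 1 nor q1 = 0 works.
That branch fails; take q2 = 1 instead.
Suppose q4 = 1.
From the singleton clause (~q6), q6 = 0.
From the singleton clause (~q1), q1 = 0.
From the singleton clause (q7), q7 = 1.
From the singleton clause (q3), q3 = 1.
But (~q3) is also a unit clause — contradiction.
That branch fails; take q4 = 0 instead.
From the singleton clause (~q1), q1 = 0.
From the singleton clause (q6), q6 = 1.
From the singleton clause (~q5), q5 = 0.
From the singleton clause (q7), q7 = 1.
From the singleton clause (q3), q3 = 1.
But (~q3) is also a unit clause — contradiction.
Neither q4 = 1 nor q4 = 0 works.
Neither q2 = 1 nor q2 = 0 works.
No assignment satisfies every clause.

Unsatisfiable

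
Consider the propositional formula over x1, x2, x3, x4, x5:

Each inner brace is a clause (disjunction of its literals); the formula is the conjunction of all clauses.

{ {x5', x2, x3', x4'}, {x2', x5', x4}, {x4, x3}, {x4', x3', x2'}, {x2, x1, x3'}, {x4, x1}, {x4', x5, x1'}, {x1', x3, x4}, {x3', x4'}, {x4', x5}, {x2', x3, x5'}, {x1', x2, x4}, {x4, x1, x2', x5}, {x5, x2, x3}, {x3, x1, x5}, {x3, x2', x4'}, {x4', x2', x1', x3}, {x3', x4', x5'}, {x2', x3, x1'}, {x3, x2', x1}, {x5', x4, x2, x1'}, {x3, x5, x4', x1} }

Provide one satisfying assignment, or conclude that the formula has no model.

x1=1; x2=0; x3=0; x4=1; x5=1

Branch on x4: set x4 = 1.
Unit clause (x3') forces x3 = 0.
Unit clause (x5) forces x5 = 1.
Unit clause (x2') forces x2 = 0.
All clauses hold; x1 can take either value.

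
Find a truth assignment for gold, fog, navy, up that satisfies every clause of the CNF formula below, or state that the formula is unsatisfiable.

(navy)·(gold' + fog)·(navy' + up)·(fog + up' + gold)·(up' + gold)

gold ↦ 1; fog ↦ 1; navy ↦ 1; up ↦ 1

Unit clause (navy) forces navy = 1.
Unit clause (up) forces up = 1.
Unit clause (gold) forces gold = 1.
Unit clause (fog) forces fog = 1.
All clauses are satisfied.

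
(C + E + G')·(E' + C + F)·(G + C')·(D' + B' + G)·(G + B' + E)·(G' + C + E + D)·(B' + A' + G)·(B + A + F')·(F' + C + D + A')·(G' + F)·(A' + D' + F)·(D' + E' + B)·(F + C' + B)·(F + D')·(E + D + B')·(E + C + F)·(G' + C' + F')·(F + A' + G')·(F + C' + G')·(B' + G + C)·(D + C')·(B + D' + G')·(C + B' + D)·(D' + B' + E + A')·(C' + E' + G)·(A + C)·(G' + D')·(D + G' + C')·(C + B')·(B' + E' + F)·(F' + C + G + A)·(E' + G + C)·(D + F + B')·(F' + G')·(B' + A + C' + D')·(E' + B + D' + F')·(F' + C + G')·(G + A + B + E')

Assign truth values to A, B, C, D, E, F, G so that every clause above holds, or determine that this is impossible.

A=1, B=0, C=0, D=1, E=0, F=1, G=0

Case G = 0:
The clause (C') is unit, so C = 0.
The clause (B') is unit, so B = 0.
The clause (A) is unit, so A = 1.
The clause (E') is unit, so E = 0.
The clause (F) is unit, so F = 1.
The clause (D) is unit, so D = 1.
Every clause now holds.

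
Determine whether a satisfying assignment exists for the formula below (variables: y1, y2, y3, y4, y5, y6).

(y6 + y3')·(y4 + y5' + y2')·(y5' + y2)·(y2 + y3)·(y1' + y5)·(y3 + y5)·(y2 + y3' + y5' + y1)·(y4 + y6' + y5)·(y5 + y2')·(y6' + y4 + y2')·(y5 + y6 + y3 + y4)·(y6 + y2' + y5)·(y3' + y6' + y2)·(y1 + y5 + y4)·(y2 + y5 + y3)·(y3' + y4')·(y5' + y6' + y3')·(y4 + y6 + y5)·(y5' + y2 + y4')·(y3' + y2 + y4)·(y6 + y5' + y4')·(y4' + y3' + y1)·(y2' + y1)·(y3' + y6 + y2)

Try y6 = 1.
Try y5 = 1.
(y2) alone gives y2 = 1.
(y4) alone gives y4 = 1.
(y3') alone gives y3 = 0.
(y1) alone gives y1 = 1.
This assignment satisfies each clause.
A satisfying assignment: y1 ↦ 1,  y2 ↦ 1,  y3 ↦ 0,  y4 ↦ 1,  y5 ↦ 1,  y6 ↦ 1.

Yes, satisfiable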